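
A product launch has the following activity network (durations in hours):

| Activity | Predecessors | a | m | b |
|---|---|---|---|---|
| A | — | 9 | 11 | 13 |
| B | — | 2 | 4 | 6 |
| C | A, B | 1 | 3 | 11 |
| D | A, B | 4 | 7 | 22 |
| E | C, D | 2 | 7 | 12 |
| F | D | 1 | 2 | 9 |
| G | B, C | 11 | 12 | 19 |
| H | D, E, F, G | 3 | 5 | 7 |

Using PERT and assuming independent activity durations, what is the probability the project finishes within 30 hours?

te_A = (9 + 4·11 + 13)/6 = 66/6 = 11; σ²_A = ((13−9)/6)² = 0.444
te_B = (2 + 4·4 + 6)/6 = 24/6 = 4; σ²_B = ((6−2)/6)² = 0.444
te_C = (1 + 4·3 + 11)/6 = 24/6 = 4; σ²_C = ((11−1)/6)² = 2.778
te_D = (4 + 4·7 + 22)/6 = 54/6 = 9; σ²_D = ((22−4)/6)² = 9.000
te_E = (2 + 4·7 + 12)/6 = 42/6 = 7; σ²_E = ((12−2)/6)² = 2.778
te_F = (1 + 4·2 + 9)/6 = 18/6 = 3; σ²_F = ((9−1)/6)² = 1.778
te_G = (11 + 4·12 + 19)/6 = 78/6 = 13; σ²_G = ((19−11)/6)² = 1.778
te_H = (3 + 4·5 + 7)/6 = 30/6 = 5; σ²_H = ((7−3)/6)² = 0.444

Forward pass:
ES_A = 0; EF_A = 11
ES_B = 0; EF_B = 4
ES_C = max(EF_A=11, EF_B=4) = 11; EF_C = 11+4 = 15
ES_D = max(EF_A=11, EF_B=4) = 11; EF_D = 11+9 = 20
ES_E = max(EF_C=15, EF_D=20) = 20; EF_E = 20+7 = 27
ES_F = 20; EF_F = 20+3 = 23
ES_G = max(EF_B=4, EF_C=15) = 15; EF_G = 15+13 = 28
ES_H = max(EF_D=20, EF_E=27, EF_F=23, EF_G=28) = 28; EF_H = 28+5 = 33
Expected project duration μ = 33 hours. Critical path: A → C → G → H.

Variance along critical path = 0.444 + 2.778 + 1.778 + 0.444 = 5.444; σ = √5.444 = 2.333 hours.
Z = (30 − 33) / 2.333 = -1.286
P(T ≤ 30) = Φ(-1.286) ≈ 0.099

0.099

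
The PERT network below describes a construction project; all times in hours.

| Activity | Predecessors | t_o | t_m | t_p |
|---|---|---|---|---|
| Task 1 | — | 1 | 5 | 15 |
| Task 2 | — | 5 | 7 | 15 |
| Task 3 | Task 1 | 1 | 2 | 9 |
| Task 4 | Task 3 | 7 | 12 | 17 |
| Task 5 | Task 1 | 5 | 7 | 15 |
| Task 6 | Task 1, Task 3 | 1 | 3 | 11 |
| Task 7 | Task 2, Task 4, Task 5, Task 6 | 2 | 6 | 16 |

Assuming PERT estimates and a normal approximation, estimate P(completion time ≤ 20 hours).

0.021

te_Task 1 = (1 + 4·5 + 15)/6 = 36/6 = 6; σ²_Task 1 = ((15−1)/6)² = 5.444
te_Task 2 = (5 + 4·7 + 15)/6 = 48/6 = 8; σ²_Task 2 = ((15−5)/6)² = 2.778
te_Task 3 = (1 + 4·2 + 9)/6 = 18/6 = 3; σ²_Task 3 = ((9−1)/6)² = 1.778
te_Task 4 = (7 + 4·12 + 17)/6 = 72/6 = 12; σ²_Task 4 = ((17−7)/6)² = 2.778
te_Task 5 = (5 + 4·7 + 15)/6 = 48/6 = 8; σ²_Task 5 = ((15−5)/6)² = 2.778
te_Task 6 = (1 + 4·3 + 11)/6 = 24/6 = 4; σ²_Task 6 = ((11−1)/6)² = 2.778
te_Task 7 = (2 + 4·6 + 16)/6 = 42/6 = 7; σ²_Task 7 = ((16−2)/6)² = 5.444

Forward pass:
ES_Task 1 = 0; EF_Task 1 = 6
ES_Task 2 = 0; EF_Task 2 = 8
ES_Task 3 = 6; EF_Task 3 = 6+3 = 9
ES_Task 4 = 9; EF_Task 4 = 9+12 = 21
ES_Task 5 = 6; EF_Task 5 = 6+8 = 14
ES_Task 6 = max(EF_Task 1=6, EF_Task 3=9) = 9; EF_Task 6 = 9+4 = 13
ES_Task 7 = max(EF_Task 2=8, EF_Task 4=21, EF_Task 5=14, EF_Task 6=13) = 21; EF_Task 7 = 21+7 = 28
Expected project duration μ = 28 hours. Critical path: Task 1 → Task 3 → Task 4 → Task 7.

Variance along critical path = 5.444 + 1.778 + 2.778 + 5.444 = 15.444; σ = √15.444 = 3.930 hours.
Z = (20 − 28) / 3.930 = -2.036
P(T ≤ 20) = Φ(-2.036) ≈ 0.021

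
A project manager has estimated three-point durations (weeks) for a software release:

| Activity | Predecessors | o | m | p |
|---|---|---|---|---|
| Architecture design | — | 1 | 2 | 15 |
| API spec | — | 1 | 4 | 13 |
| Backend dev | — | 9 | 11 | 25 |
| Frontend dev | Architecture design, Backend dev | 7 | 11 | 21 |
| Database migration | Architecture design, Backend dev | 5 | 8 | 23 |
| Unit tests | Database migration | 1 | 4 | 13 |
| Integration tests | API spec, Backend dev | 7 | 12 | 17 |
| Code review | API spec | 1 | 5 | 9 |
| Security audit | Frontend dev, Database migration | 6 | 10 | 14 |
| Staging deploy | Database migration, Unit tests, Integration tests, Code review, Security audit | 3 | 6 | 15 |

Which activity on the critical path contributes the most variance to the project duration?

Backend dev

te_Architecture design = (1 + 4·2 + 15)/6 = 24/6 = 4; σ²_Architecture design = ((15−1)/6)² = 5.444
te_API spec = (1 + 4·4 + 13)/6 = 30/6 = 5; σ²_API spec = ((13−1)/6)² = 4.000
te_Backend dev = (9 + 4·11 + 25)/6 = 78/6 = 13; σ²_Backend dev = ((25−9)/6)² = 7.111
te_Frontend dev = (7 + 4·11 + 21)/6 = 72/6 = 12; σ²_Frontend dev = ((21−7)/6)² = 5.444
te_Database migration = (5 + 4·8 + 23)/6 = 60/6 = 10; σ²_Database migration = ((23−5)/6)² = 9.000
te_Unit tests = (1 + 4·4 + 13)/6 = 30/6 = 5; σ²_Unit tests = ((13−1)/6)² = 4.000
te_Integration tests = (7 + 4·12 + 17)/6 = 72/6 = 12; σ²_Integration tests = ((17−7)/6)² = 2.778
te_Code review = (1 + 4·5 + 9)/6 = 30/6 = 5; σ²_Code review = ((9−1)/6)² = 1.778
te_Security audit = (6 + 4·10 + 14)/6 = 60/6 = 10; σ²_Security audit = ((14−6)/6)² = 1.778
te_Staging deploy = (3 + 4·6 + 15)/6 = 42/6 = 7; σ²_Staging deploy = ((15−3)/6)² = 4.000

Forward pass:
ES_Architecture design = 0; EF_Architecture design = 4
ES_API spec = 0; EF_API spec = 5
ES_Backend dev = 0; EF_Backend dev = 13
ES_Frontend dev = max(EF_Architecture design=4, EF_Backend dev=13) = 13; EF_Frontend dev = 13+12 = 25
ES_Database migration = max(EF_Architecture design=4, EF_Backend dev=13) = 13; EF_Database migration = 13+10 = 23
ES_Unit tests = 23; EF_Unit tests = 23+5 = 28
ES_Integration tests = max(EF_API spec=5, EF_Backend dev=13) = 13; EF_Integration tests = 13+12 = 25
ES_Code review = 5; EF_Code review = 5+5 = 10
ES_Security audit = max(EF_Frontend dev=25, EF_Database migration=23) = 25; EF_Security audit = 25+10 = 35
ES_Staging deploy = max(EF_Database migration=23, EF_Unit tests=28, EF_Integration tests=25, EF_Code review=10, EF_Security audit=35) = 35; EF_Staging deploy = 35+7 = 42
Expected project duration μ = 42 weeks. Critical path: Backend dev → Frontend dev → Security audit → Staging deploy.

Variances on critical path: σ²_Backend dev=7.111, σ²_Frontend dev=5.444, σ²_Security audit=1.778, σ²_Staging deploy=4.000.
Largest is σ²_Backend dev = 7.111.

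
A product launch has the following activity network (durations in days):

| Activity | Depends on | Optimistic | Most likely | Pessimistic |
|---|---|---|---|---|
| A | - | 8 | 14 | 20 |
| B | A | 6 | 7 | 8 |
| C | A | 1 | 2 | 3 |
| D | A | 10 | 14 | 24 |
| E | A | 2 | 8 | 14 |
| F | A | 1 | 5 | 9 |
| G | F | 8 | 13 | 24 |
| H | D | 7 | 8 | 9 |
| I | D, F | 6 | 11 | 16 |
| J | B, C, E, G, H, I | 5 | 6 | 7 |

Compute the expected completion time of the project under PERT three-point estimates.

te_A = (8 + 4·14 + 20)/6 = 84/6 = 14
te_B = (6 + 4·7 + 8)/6 = 42/6 = 7
te_C = (1 + 4·2 + 3)/6 = 12/6 = 2
te_D = (10 + 4·14 + 24)/6 = 90/6 = 15
te_E = (2 + 4·8 + 14)/6 = 48/6 = 8
te_F = (1 + 4·5 + 9)/6 = 30/6 = 5
te_G = (8 + 4·13 + 24)/6 = 84/6 = 14
te_H = (7 + 4·8 + 9)/6 = 48/6 = 8
te_I = (6 + 4·11 + 16)/6 = 66/6 = 11
te_J = (5 + 4·6 + 7)/6 = 36/6 = 6

Forward pass:
ES_A = 0; EF_A = 14
ES_B = 14; EF_B = 14+7 = 21
ES_C = 14; EF_C = 14+2 = 16
ES_D = 14; EF_D = 14+15 = 29
ES_E = 14; EF_E = 14+8 = 22
ES_F = 14; EF_F = 14+5 = 19
ES_G = 19; EF_G = 19+14 = 33
ES_H = 29; EF_H = 29+8 = 37
ES_I = max(EF_D=29, EF_F=19) = 29; EF_I = 29+11 = 40
ES_J = max(EF_B=21, EF_C=16, EF_E=22, EF_G=33, EF_H=37, EF_I=40) = 40; EF_J = 40+6 = 46
Expected project duration μ = 46 days. Critical path: A → D → I → J.

46 days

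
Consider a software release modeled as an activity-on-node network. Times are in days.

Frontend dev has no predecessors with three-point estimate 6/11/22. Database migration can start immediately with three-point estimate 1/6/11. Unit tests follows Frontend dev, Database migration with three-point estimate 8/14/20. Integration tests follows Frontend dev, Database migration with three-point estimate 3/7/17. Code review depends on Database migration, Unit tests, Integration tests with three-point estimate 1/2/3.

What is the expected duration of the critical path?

te_Frontend dev = (6 + 4·11 + 22)/6 = 72/6 = 12
te_Database migration = (1 + 4·6 + 11)/6 = 36/6 = 6
te_Unit tests = (8 + 4·14 + 20)/6 = 84/6 = 14
te_Integration tests = (3 + 4·7 + 17)/6 = 48/6 = 8
te_Code review = (1 + 4·2 + 3)/6 = 12/6 = 2

Forward pass:
ES_Frontend dev = 0; EF_Frontend dev = 12
ES_Database migration = 0; EF_Database migration = 6
ES_Unit tests = max(EF_Frontend dev=12, EF_Database migration=6) = 12; EF_Unit tests = 12+14 = 26
ES_Integration tests = max(EF_Frontend dev=12, EF_Database migration=6) = 12; EF_Integration tests = 12+8 = 20
ES_Code review = max(EF_Database migration=6, EF_Unit tests=26, EF_Integration tests=20) = 26; EF_Code review = 26+2 = 28
Expected project duration μ = 28 days. Critical path: Frontend dev → Unit tests → Code review.

28 days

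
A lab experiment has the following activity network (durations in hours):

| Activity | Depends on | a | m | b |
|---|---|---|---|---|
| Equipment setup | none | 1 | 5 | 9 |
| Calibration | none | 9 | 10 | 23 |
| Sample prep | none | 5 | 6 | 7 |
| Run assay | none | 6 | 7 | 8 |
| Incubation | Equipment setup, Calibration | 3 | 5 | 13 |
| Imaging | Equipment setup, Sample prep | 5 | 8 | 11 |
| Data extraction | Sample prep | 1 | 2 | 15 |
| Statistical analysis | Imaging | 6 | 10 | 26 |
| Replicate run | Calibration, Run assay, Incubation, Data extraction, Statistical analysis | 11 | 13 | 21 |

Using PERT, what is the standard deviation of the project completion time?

3.87 hours

te_Equipment setup = (1 + 4·5 + 9)/6 = 30/6 = 5; σ²_Equipment setup = ((9−1)/6)² = 1.778
te_Calibration = (9 + 4·10 + 23)/6 = 72/6 = 12; σ²_Calibration = ((23−9)/6)² = 5.444
te_Sample prep = (5 + 4·6 + 7)/6 = 36/6 = 6; σ²_Sample prep = ((7−5)/6)² = 0.111
te_Run assay = (6 + 4·7 + 8)/6 = 42/6 = 7; σ²_Run assay = ((8−6)/6)² = 0.111
te_Incubation = (3 + 4·5 + 13)/6 = 36/6 = 6; σ²_Incubation = ((13−3)/6)² = 2.778
te_Imaging = (5 + 4·8 + 11)/6 = 48/6 = 8; σ²_Imaging = ((11−5)/6)² = 1.000
te_Data extraction = (1 + 4·2 + 15)/6 = 24/6 = 4; σ²_Data extraction = ((15−1)/6)² = 5.444
te_Statistical analysis = (6 + 4·10 + 26)/6 = 72/6 = 12; σ²_Statistical analysis = ((26−6)/6)² = 11.111
te_Replicate run = (11 + 4·13 + 21)/6 = 84/6 = 14; σ²_Replicate run = ((21−11)/6)² = 2.778

Forward pass:
ES_Equipment setup = 0; EF_Equipment setup = 5
ES_Calibration = 0; EF_Calibration = 12
ES_Sample prep = 0; EF_Sample prep = 6
ES_Run assay = 0; EF_Run assay = 7
ES_Incubation = max(EF_Equipment setup=5, EF_Calibration=12) = 12; EF_Incubation = 12+6 = 18
ES_Imaging = max(EF_Equipment setup=5, EF_Sample prep=6) = 6; EF_Imaging = 6+8 = 14
ES_Data extraction = 6; EF_Data extraction = 6+4 = 10
ES_Statistical analysis = 14; EF_Statistical analysis = 14+12 = 26
ES_Replicate run = max(EF_Calibration=12, EF_Run assay=7, EF_Incubation=18, EF_Data extraction=10, EF_Statistical analysis=26) = 26; EF_Replicate run = 26+14 = 40
Expected project duration μ = 40 hours. Critical path: Sample prep → Imaging → Statistical analysis → Replicate run.

Variance along critical path = 0.111 + 1.000 + 11.111 + 2.778 = 15.000
σ = √15.000 = 3.873 hours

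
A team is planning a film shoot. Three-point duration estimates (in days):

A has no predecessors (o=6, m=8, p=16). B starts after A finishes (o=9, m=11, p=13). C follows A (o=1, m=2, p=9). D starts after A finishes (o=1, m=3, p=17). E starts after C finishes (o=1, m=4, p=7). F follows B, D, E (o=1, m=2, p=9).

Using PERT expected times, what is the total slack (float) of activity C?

te_A = (6 + 4·8 + 16)/6 = 54/6 = 9
te_B = (9 + 4·11 + 13)/6 = 66/6 = 11
te_C = (1 + 4·2 + 9)/6 = 18/6 = 3
te_D = (1 + 4·3 + 17)/6 = 30/6 = 5
te_E = (1 + 4·4 + 7)/6 = 24/6 = 4
te_F = (1 + 4·2 + 9)/6 = 18/6 = 3

Forward pass:
ES_A = 0; EF_A = 9
ES_B = 9; EF_B = 9+11 = 20
ES_C = 9; EF_C = 9+3 = 12
ES_D = 9; EF_D = 9+5 = 14
ES_E = 12; EF_E = 12+4 = 16
ES_F = max(EF_B=20, EF_D=14, EF_E=16) = 20; EF_F = 20+3 = 23
Expected project duration μ = 23 days. Critical path: A → B → F.

Backward pass:
LF_F = 23; LS_F = 23−3 = 20
LF_E = LS_F = 20; LS_E = 20−4 = 16
LF_D = LS_F = 20; LS_D = 20−5 = 15
LF_C = LS_E = 16; LS_C = 16−3 = 13
LF_B = LS_F = 20; LS_B = 20−11 = 9
LF_A = min(LS_B=9, LS_C=13, LS_D=15) = 9; LS_A = 9−9 = 0
Slack_C = LS_C − ES_C = 13 − 9 = 4

4 days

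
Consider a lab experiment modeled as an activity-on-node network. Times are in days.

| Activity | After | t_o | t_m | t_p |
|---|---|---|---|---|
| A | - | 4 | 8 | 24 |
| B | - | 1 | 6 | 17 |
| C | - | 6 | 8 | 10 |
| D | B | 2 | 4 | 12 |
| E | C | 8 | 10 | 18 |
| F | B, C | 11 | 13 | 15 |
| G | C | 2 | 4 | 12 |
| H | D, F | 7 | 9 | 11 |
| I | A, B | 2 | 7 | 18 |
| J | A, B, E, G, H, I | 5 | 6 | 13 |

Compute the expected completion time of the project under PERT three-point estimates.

37 days

te_A = (4 + 4·8 + 24)/6 = 60/6 = 10
te_B = (1 + 4·6 + 17)/6 = 42/6 = 7
te_C = (6 + 4·8 + 10)/6 = 48/6 = 8
te_D = (2 + 4·4 + 12)/6 = 30/6 = 5
te_E = (8 + 4·10 + 18)/6 = 66/6 = 11
te_F = (11 + 4·13 + 15)/6 = 78/6 = 13
te_G = (2 + 4·4 + 12)/6 = 30/6 = 5
te_H = (7 + 4·9 + 11)/6 = 54/6 = 9
te_I = (2 + 4·7 + 18)/6 = 48/6 = 8
te_J = (5 + 4·6 + 13)/6 = 42/6 = 7

Forward pass:
ES_A = 0; EF_A = 10
ES_B = 0; EF_B = 7
ES_C = 0; EF_C = 8
ES_D = 7; EF_D = 7+5 = 12
ES_E = 8; EF_E = 8+11 = 19
ES_F = max(EF_B=7, EF_C=8) = 8; EF_F = 8+13 = 21
ES_G = 8; EF_G = 8+5 = 13
ES_H = max(EF_D=12, EF_F=21) = 21; EF_H = 21+9 = 30
ES_I = max(EF_A=10, EF_B=7) = 10; EF_I = 10+8 = 18
ES_J = max(EF_A=10, EF_B=7, EF_E=19, EF_G=13, EF_H=30, EF_I=18) = 30; EF_J = 30+7 = 37
Expected project duration μ = 37 days. Critical path: C → F → H → J.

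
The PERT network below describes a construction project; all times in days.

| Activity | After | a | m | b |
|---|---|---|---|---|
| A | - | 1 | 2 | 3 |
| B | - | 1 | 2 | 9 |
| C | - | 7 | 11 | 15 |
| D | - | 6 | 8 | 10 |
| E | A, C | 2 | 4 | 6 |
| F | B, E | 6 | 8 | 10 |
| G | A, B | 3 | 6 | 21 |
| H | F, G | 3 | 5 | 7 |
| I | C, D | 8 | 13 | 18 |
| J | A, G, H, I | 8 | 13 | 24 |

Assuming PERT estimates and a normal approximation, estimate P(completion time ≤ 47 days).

te_A = (1 + 4·2 + 3)/6 = 12/6 = 2; σ²_A = ((3−1)/6)² = 0.111
te_B = (1 + 4·2 + 9)/6 = 18/6 = 3; σ²_B = ((9−1)/6)² = 1.778
te_C = (7 + 4·11 + 15)/6 = 66/6 = 11; σ²_C = ((15−7)/6)² = 1.778
te_D = (6 + 4·8 + 10)/6 = 48/6 = 8; σ²_D = ((10−6)/6)² = 0.444
te_E = (2 + 4·4 + 6)/6 = 24/6 = 4; σ²_E = ((6−2)/6)² = 0.444
te_F = (6 + 4·8 + 10)/6 = 48/6 = 8; σ²_F = ((10−6)/6)² = 0.444
te_G = (3 + 4·6 + 21)/6 = 48/6 = 8; σ²_G = ((21−3)/6)² = 9.000
te_H = (3 + 4·5 + 7)/6 = 30/6 = 5; σ²_H = ((7−3)/6)² = 0.444
te_I = (8 + 4·13 + 18)/6 = 78/6 = 13; σ²_I = ((18−8)/6)² = 2.778
te_J = (8 + 4·13 + 24)/6 = 84/6 = 14; σ²_J = ((24−8)/6)² = 7.111

Forward pass:
ES_A = 0; EF_A = 2
ES_B = 0; EF_B = 3
ES_C = 0; EF_C = 11
ES_D = 0; EF_D = 8
ES_E = max(EF_A=2, EF_C=11) = 11; EF_E = 11+4 = 15
ES_F = max(EF_B=3, EF_E=15) = 15; EF_F = 15+8 = 23
ES_G = max(EF_A=2, EF_B=3) = 3; EF_G = 3+8 = 11
ES_H = max(EF_F=23, EF_G=11) = 23; EF_H = 23+5 = 28
ES_I = max(EF_C=11, EF_D=8) = 11; EF_I = 11+13 = 24
ES_J = max(EF_A=2, EF_G=11, EF_H=28, EF_I=24) = 28; EF_J = 28+14 = 42
Expected project duration μ = 42 days. Critical path: C → E → F → H → J.

Variance along critical path = 1.778 + 0.444 + 0.444 + 0.444 + 7.111 = 10.222; σ = √10.222 = 3.197 days.
Z = (47 − 42) / 3.197 = 1.564
P(T ≤ 47) = Φ(1.564) ≈ 0.941

0.941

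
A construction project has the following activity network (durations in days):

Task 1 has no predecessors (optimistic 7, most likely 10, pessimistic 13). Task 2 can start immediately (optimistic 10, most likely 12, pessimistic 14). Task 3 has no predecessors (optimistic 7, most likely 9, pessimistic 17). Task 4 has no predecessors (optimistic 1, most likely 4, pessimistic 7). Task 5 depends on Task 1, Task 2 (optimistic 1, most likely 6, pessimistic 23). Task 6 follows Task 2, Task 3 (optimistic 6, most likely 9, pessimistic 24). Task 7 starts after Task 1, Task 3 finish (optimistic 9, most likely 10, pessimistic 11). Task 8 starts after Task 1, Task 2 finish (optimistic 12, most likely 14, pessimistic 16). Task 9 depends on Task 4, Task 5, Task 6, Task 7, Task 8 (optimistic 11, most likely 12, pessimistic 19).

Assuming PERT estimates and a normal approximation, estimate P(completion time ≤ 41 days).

te_Task 1 = (7 + 4·10 + 13)/6 = 60/6 = 10; σ²_Task 1 = ((13−7)/6)² = 1.000
te_Task 2 = (10 + 4·12 + 14)/6 = 72/6 = 12; σ²_Task 2 = ((14−10)/6)² = 0.444
te_Task 3 = (7 + 4·9 + 17)/6 = 60/6 = 10; σ²_Task 3 = ((17−7)/6)² = 2.778
te_Task 4 = (1 + 4·4 + 7)/6 = 24/6 = 4; σ²_Task 4 = ((7−1)/6)² = 1.000
te_Task 5 = (1 + 4·6 + 23)/6 = 48/6 = 8; σ²_Task 5 = ((23−1)/6)² = 13.444
te_Task 6 = (6 + 4·9 + 24)/6 = 66/6 = 11; σ²_Task 6 = ((24−6)/6)² = 9.000
te_Task 7 = (9 + 4·10 + 11)/6 = 60/6 = 10; σ²_Task 7 = ((11−9)/6)² = 0.111
te_Task 8 = (12 + 4·14 + 16)/6 = 84/6 = 14; σ²_Task 8 = ((16−12)/6)² = 0.444
te_Task 9 = (11 + 4·12 + 19)/6 = 78/6 = 13; σ²_Task 9 = ((19−11)/6)² = 1.778

Forward pass:
ES_Task 1 = 0; EF_Task 1 = 10
ES_Task 2 = 0; EF_Task 2 = 12
ES_Task 3 = 0; EF_Task 3 = 10
ES_Task 4 = 0; EF_Task 4 = 4
ES_Task 5 = max(EF_Task 1=10, EF_Task 2=12) = 12; EF_Task 5 = 12+8 = 20
ES_Task 6 = max(EF_Task 2=12, EF_Task 3=10) = 12; EF_Task 6 = 12+11 = 23
ES_Task 7 = max(EF_Task 1=10, EF_Task 3=10) = 10; EF_Task 7 = 10+10 = 20
ES_Task 8 = max(EF_Task 1=10, EF_Task 2=12) = 12; EF_Task 8 = 12+14 = 26
ES_Task 9 = max(EF_Task 4=4, EF_Task 5=20, EF_Task 6=23, EF_Task 7=20, EF_Task 8=26) = 26; EF_Task 9 = 26+13 = 39
Expected project duration μ = 39 days. Critical path: Task 2 → Task 8 → Task 9.

Variance along critical path = 0.444 + 0.444 + 1.778 = 2.667; σ = √2.667 = 1.633 days.
Z = (41 − 39) / 1.633 = 1.225
P(T ≤ 41) = Φ(1.225) ≈ 0.890

0.890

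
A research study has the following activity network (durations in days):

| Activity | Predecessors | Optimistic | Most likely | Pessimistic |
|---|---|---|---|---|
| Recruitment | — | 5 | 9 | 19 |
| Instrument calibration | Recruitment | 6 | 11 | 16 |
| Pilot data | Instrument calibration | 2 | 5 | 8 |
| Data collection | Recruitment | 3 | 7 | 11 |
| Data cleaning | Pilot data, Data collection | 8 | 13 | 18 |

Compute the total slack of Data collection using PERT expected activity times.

9 days

te_Recruitment = (5 + 4·9 + 19)/6 = 60/6 = 10
te_Instrument calibration = (6 + 4·11 + 16)/6 = 66/6 = 11
te_Pilot data = (2 + 4·5 + 8)/6 = 30/6 = 5
te_Data collection = (3 + 4·7 + 11)/6 = 42/6 = 7
te_Data cleaning = (8 + 4·13 + 18)/6 = 78/6 = 13

Forward pass:
ES_Recruitment = 0; EF_Recruitment = 10
ES_Instrument calibration = 10; EF_Instrument calibration = 10+11 = 21
ES_Pilot data = 21; EF_Pilot data = 21+5 = 26
ES_Data collection = 10; EF_Data collection = 10+7 = 17
ES_Data cleaning = max(EF_Pilot data=26, EF_Data collection=17) = 26; EF_Data cleaning = 26+13 = 39
Expected project duration μ = 39 days. Critical path: Recruitment → Instrument calibration → Pilot data → Data cleaning.

Backward pass:
LF_Data cleaning = 39; LS_Data cleaning = 39−13 = 26
LF_Data collection = LS_Data cleaning = 26; LS_Data collection = 26−7 = 19
LF_Pilot data = LS_Data cleaning = 26; LS_Pilot data = 26−5 = 21
LF_Instrument calibration = LS_Pilot data = 21; LS_Instrument calibration = 21−11 = 10
LF_Recruitment = min(LS_Instrument calibration=10, LS_Data collection=19) = 10; LS_Recruitment = 10−10 = 0
Slack_Data collection = LS_Data collection − ES_Data collection = 19 − 10 = 9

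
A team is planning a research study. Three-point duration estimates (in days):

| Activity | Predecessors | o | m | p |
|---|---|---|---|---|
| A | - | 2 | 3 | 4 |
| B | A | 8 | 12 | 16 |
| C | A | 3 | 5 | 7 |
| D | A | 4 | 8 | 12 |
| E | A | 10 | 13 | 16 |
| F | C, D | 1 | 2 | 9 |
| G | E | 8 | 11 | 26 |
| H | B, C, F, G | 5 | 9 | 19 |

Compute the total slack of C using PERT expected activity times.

te_A = (2 + 4·3 + 4)/6 = 18/6 = 3
te_B = (8 + 4·12 + 16)/6 = 72/6 = 12
te_C = (3 + 4·5 + 7)/6 = 30/6 = 5
te_D = (4 + 4·8 + 12)/6 = 48/6 = 8
te_E = (10 + 4·13 + 16)/6 = 78/6 = 13
te_F = (1 + 4·2 + 9)/6 = 18/6 = 3
te_G = (8 + 4·11 + 26)/6 = 78/6 = 13
te_H = (5 + 4·9 + 19)/6 = 60/6 = 10

Forward pass:
ES_A = 0; EF_A = 3
ES_B = 3; EF_B = 3+12 = 15
ES_C = 3; EF_C = 3+5 = 8
ES_D = 3; EF_D = 3+8 = 11
ES_E = 3; EF_E = 3+13 = 16
ES_F = max(EF_C=8, EF_D=11) = 11; EF_F = 11+3 = 14
ES_G = 16; EF_G = 16+13 = 29
ES_H = max(EF_B=15, EF_C=8, EF_F=14, EF_G=29) = 29; EF_H = 29+10 = 39
Expected project duration μ = 39 days. Critical path: A → E → G → H.

Backward pass:
LF_H = 39; LS_H = 39−10 = 29
LF_G = LS_H = 29; LS_G = 29−13 = 16
LF_F = LS_H = 29; LS_F = 29−3 = 26
LF_E = LS_G = 16; LS_E = 16−13 = 3
LF_D = LS_F = 26; LS_D = 26−8 = 18
LF_C = min(LS_F=26, LS_H=29) = 26; LS_C = 26−5 = 21
LF_B = LS_H = 29; LS_B = 29−12 = 17
LF_A = min(LS_B=17, LS_C=21, LS_D=18, LS_E=3) = 3; LS_A = 3−3 = 0
Slack_C = LS_C − ES_C = 21 − 3 = 18

18 days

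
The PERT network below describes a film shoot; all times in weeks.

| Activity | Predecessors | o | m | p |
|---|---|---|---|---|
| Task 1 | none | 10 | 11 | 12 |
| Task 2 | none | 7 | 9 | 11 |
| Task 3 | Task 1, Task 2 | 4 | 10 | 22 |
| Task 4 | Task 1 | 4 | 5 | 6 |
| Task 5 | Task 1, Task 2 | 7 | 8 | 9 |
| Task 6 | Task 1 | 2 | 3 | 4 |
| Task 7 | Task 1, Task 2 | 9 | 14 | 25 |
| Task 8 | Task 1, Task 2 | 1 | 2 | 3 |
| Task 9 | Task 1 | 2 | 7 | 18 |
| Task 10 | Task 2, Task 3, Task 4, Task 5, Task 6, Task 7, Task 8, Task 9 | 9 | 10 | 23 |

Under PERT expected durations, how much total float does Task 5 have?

te_Task 1 = (10 + 4·11 + 12)/6 = 66/6 = 11
te_Task 2 = (7 + 4·9 + 11)/6 = 54/6 = 9
te_Task 3 = (4 + 4·10 + 22)/6 = 66/6 = 11
te_Task 4 = (4 + 4·5 + 6)/6 = 30/6 = 5
te_Task 5 = (7 + 4·8 + 9)/6 = 48/6 = 8
te_Task 6 = (2 + 4·3 + 4)/6 = 18/6 = 3
te_Task 7 = (9 + 4·14 + 25)/6 = 90/6 = 15
te_Task 8 = (1 + 4·2 + 3)/6 = 12/6 = 2
te_Task 9 = (2 + 4·7 + 18)/6 = 48/6 = 8
te_Task 10 = (9 + 4·10 + 23)/6 = 72/6 = 12

Forward pass:
ES_Task 1 = 0; EF_Task 1 = 11
ES_Task 2 = 0; EF_Task 2 = 9
ES_Task 3 = max(EF_Task 1=11, EF_Task 2=9) = 11; EF_Task 3 = 11+11 = 22
ES_Task 4 = 11; EF_Task 4 = 11+5 = 16
ES_Task 5 = max(EF_Task 1=11, EF_Task 2=9) = 11; EF_Task 5 = 11+8 = 19
ES_Task 6 = 11; EF_Task 6 = 11+3 = 14
ES_Task 7 = max(EF_Task 1=11, EF_Task 2=9) = 11; EF_Task 7 = 11+15 = 26
ES_Task 8 = max(EF_Task 1=11, EF_Task 2=9) = 11; EF_Task 8 = 11+2 = 13
ES_Task 9 = 11; EF_Task 9 = 11+8 = 19
ES_Task 10 = max(EF_Task 2=9, EF_Task 3=22, EF_Task 4=16, EF_Task 5=19, EF_Task 6=14, EF_Task 7=26, EF_Task 8=13, EF_Task 9=19) = 26; EF_Task 10 = 26+12 = 38
Expected project duration μ = 38 weeks. Critical path: Task 1 → Task 7 → Task 10.

Backward pass:
LF_Task 10 = 38; LS_Task 10 = 38−12 = 26
LF_Task 9 = LS_Task 10 = 26; LS_Task 9 = 26−8 = 18
LF_Task 8 = LS_Task 10 = 26; LS_Task 8 = 26−2 = 24
LF_Task 7 = LS_Task 10 = 26; LS_Task 7 = 26−15 = 11
LF_Task 6 = LS_Task 10 = 26; LS_Task 6 = 26−3 = 23
LF_Task 5 = LS_Task 10 = 26; LS_Task 5 = 26−8 = 18
LF_Task 4 = LS_Task 10 = 26; LS_Task 4 = 26−5 = 21
LF_Task 3 = LS_Task 10 = 26; LS_Task 3 = 26−11 = 15
LF_Task 2 = min(LS_Task 3=15, LS_Task 5=18, LS_Task 7=11, LS_Task 8=24, LS_Task 10=26) = 11; LS_Task 2 = 11−9 = 2
LF_Task 1 = min(LS_Task 3=15, LS_Task 4=21, LS_Task 5=18, LS_Task 6=23, LS_Task 7=11, LS_Task 8=24, LS_Task 9=18) = 11; LS_Task 1 = 11−11 = 0
Slack_Task 5 = LS_Task 5 − ES_Task 5 = 18 − 11 = 7

7 weeks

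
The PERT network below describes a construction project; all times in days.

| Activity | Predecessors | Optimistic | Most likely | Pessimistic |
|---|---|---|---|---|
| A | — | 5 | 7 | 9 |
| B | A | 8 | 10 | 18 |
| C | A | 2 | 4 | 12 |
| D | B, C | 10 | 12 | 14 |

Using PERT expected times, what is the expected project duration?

te_A = (5 + 4·7 + 9)/6 = 42/6 = 7
te_B = (8 + 4·10 + 18)/6 = 66/6 = 11
te_C = (2 + 4·4 + 12)/6 = 30/6 = 5
te_D = (10 + 4·12 + 14)/6 = 72/6 = 12

Forward pass:
ES_A = 0; EF_A = 7
ES_B = 7; EF_B = 7+11 = 18
ES_C = 7; EF_C = 7+5 = 12
ES_D = max(EF_B=18, EF_C=12) = 18; EF_D = 18+12 = 30
Expected project duration μ = 30 days. Critical path: A → B → D.

30 days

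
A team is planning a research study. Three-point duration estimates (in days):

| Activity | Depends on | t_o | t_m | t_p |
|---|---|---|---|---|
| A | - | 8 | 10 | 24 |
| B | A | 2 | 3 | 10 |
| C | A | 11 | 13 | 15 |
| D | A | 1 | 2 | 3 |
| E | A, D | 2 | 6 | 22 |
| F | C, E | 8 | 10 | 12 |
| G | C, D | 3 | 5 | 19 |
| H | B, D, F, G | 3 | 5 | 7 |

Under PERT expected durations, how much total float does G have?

te_A = (8 + 4·10 + 24)/6 = 72/6 = 12
te_B = (2 + 4·3 + 10)/6 = 24/6 = 4
te_C = (11 + 4·13 + 15)/6 = 78/6 = 13
te_D = (1 + 4·2 + 3)/6 = 12/6 = 2
te_E = (2 + 4·6 + 22)/6 = 48/6 = 8
te_F = (8 + 4·10 + 12)/6 = 60/6 = 10
te_G = (3 + 4·5 + 19)/6 = 42/6 = 7
te_H = (3 + 4·5 + 7)/6 = 30/6 = 5

Forward pass:
ES_A = 0; EF_A = 12
ES_B = 12; EF_B = 12+4 = 16
ES_C = 12; EF_C = 12+13 = 25
ES_D = 12; EF_D = 12+2 = 14
ES_E = max(EF_A=12, EF_D=14) = 14; EF_E = 14+8 = 22
ES_F = max(EF_C=25, EF_E=22) = 25; EF_F = 25+10 = 35
ES_G = max(EF_C=25, EF_D=14) = 25; EF_G = 25+7 = 32
ES_H = max(EF_B=16, EF_D=14, EF_F=35, EF_G=32) = 35; EF_H = 35+5 = 40
Expected project duration μ = 40 days. Critical path: A → C → F → H.

Backward pass:
LF_H = 40; LS_H = 40−5 = 35
LF_G = LS_H = 35; LS_G = 35−7 = 28
LF_F = LS_H = 35; LS_F = 35−10 = 25
LF_E = LS_F = 25; LS_E = 25−8 = 17
LF_D = min(LS_E=17, LS_G=28, LS_H=35) = 17; LS_D = 17−2 = 15
LF_C = min(LS_F=25, LS_G=28) = 25; LS_C = 25−13 = 12
LF_B = LS_H = 35; LS_B = 35−4 = 31
LF_A = min(LS_B=31, LS_C=12, LS_D=15, LS_E=17) = 12; LS_A = 12−12 = 0
Slack_G = LS_G − ES_G = 28 − 25 = 3

3 days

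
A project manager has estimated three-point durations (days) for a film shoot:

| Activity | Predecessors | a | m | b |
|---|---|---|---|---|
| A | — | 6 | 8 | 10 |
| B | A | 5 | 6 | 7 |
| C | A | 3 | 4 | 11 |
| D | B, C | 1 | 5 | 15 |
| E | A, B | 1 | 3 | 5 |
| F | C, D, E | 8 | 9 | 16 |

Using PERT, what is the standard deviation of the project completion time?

2.79 days

te_A = (6 + 4·8 + 10)/6 = 48/6 = 8; σ²_A = ((10−6)/6)² = 0.444
te_B = (5 + 4·6 + 7)/6 = 36/6 = 6; σ²_B = ((7−5)/6)² = 0.111
te_C = (3 + 4·4 + 11)/6 = 30/6 = 5; σ²_C = ((11−3)/6)² = 1.778
te_D = (1 + 4·5 + 15)/6 = 36/6 = 6; σ²_D = ((15−1)/6)² = 5.444
te_E = (1 + 4·3 + 5)/6 = 18/6 = 3; σ²_E = ((5−1)/6)² = 0.444
te_F = (8 + 4·9 + 16)/6 = 60/6 = 10; σ²_F = ((16−8)/6)² = 1.778

Forward pass:
ES_A = 0; EF_A = 8
ES_B = 8; EF_B = 8+6 = 14
ES_C = 8; EF_C = 8+5 = 13
ES_D = max(EF_B=14, EF_C=13) = 14; EF_D = 14+6 = 20
ES_E = max(EF_A=8, EF_B=14) = 14; EF_E = 14+3 = 17
ES_F = max(EF_C=13, EF_D=20, EF_E=17) = 20; EF_F = 20+10 = 30
Expected project duration μ = 30 days. Critical path: A → B → D → F.

Variance along critical path = 0.444 + 0.111 + 5.444 + 1.778 = 7.778
σ = √7.778 = 2.789 days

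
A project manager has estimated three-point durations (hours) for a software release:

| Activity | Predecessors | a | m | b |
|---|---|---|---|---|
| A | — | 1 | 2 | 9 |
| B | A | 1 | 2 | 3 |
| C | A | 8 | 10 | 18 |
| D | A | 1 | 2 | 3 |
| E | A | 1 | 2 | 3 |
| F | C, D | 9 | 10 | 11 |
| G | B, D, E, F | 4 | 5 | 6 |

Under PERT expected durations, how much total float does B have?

19 hours

te_A = (1 + 4·2 + 9)/6 = 18/6 = 3
te_B = (1 + 4·2 + 3)/6 = 12/6 = 2
te_C = (8 + 4·10 + 18)/6 = 66/6 = 11
te_D = (1 + 4·2 + 3)/6 = 12/6 = 2
te_E = (1 + 4·2 + 3)/6 = 12/6 = 2
te_F = (9 + 4·10 + 11)/6 = 60/6 = 10
te_G = (4 + 4·5 + 6)/6 = 30/6 = 5

Forward pass:
ES_A = 0; EF_A = 3
ES_B = 3; EF_B = 3+2 = 5
ES_C = 3; EF_C = 3+11 = 14
ES_D = 3; EF_D = 3+2 = 5
ES_E = 3; EF_E = 3+2 = 5
ES_F = max(EF_C=14, EF_D=5) = 14; EF_F = 14+10 = 24
ES_G = max(EF_B=5, EF_D=5, EF_E=5, EF_F=24) = 24; EF_G = 24+5 = 29
Expected project duration μ = 29 hours. Critical path: A → C → F → G.

Backward pass:
LF_G = 29; LS_G = 29−5 = 24
LF_F = LS_G = 24; LS_F = 24−10 = 14
LF_E = LS_G = 24; LS_E = 24−2 = 22
LF_D = min(LS_F=14, LS_G=24) = 14; LS_D = 14−2 = 12
LF_C = LS_F = 14; LS_C = 14−11 = 3
LF_B = LS_G = 24; LS_B = 24−2 = 22
LF_A = min(LS_B=22, LS_C=3, LS_D=12, LS_E=22) = 3; LS_A = 3−3 = 0
Slack_B = LS_B − ES_B = 22 − 3 = 19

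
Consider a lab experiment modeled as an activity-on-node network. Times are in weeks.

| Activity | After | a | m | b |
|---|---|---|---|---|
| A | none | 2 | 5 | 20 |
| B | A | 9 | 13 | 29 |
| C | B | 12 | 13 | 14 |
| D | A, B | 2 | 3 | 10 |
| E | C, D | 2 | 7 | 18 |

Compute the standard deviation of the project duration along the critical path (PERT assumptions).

5.23 weeks

te_A = (2 + 4·5 + 20)/6 = 42/6 = 7; σ²_A = ((20−2)/6)² = 9.000
te_B = (9 + 4·13 + 29)/6 = 90/6 = 15; σ²_B = ((29−9)/6)² = 11.111
te_C = (12 + 4·13 + 14)/6 = 78/6 = 13; σ²_C = ((14−12)/6)² = 0.111
te_D = (2 + 4·3 + 10)/6 = 24/6 = 4; σ²_D = ((10−2)/6)² = 1.778
te_E = (2 + 4·7 + 18)/6 = 48/6 = 8; σ²_E = ((18−2)/6)² = 7.111

Forward pass:
ES_A = 0; EF_A = 7
ES_B = 7; EF_B = 7+15 = 22
ES_C = 22; EF_C = 22+13 = 35
ES_D = max(EF_A=7, EF_B=22) = 22; EF_D = 22+4 = 26
ES_E = max(EF_C=35, EF_D=26) = 35; EF_E = 35+8 = 43
Expected project duration μ = 43 weeks. Critical path: A → B → C → E.

Variance along critical path = 9.000 + 11.111 + 0.111 + 7.111 = 27.333
σ = √27.333 = 5.228 weeks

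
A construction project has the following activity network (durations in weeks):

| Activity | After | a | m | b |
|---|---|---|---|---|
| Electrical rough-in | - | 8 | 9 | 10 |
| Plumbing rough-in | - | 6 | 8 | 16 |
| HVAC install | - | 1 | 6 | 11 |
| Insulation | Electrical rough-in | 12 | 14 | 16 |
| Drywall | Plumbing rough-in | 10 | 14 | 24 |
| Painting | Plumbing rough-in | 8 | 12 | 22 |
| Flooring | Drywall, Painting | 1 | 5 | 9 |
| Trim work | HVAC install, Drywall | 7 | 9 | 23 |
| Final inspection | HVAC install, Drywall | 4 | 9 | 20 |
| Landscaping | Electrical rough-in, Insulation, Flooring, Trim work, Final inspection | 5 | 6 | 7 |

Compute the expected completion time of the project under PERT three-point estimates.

41 weeks

te_Electrical rough-in = (8 + 4·9 + 10)/6 = 54/6 = 9
te_Plumbing rough-in = (6 + 4·8 + 16)/6 = 54/6 = 9
te_HVAC install = (1 + 4·6 + 11)/6 = 36/6 = 6
te_Insulation = (12 + 4·14 + 16)/6 = 84/6 = 14
te_Drywall = (10 + 4·14 + 24)/6 = 90/6 = 15
te_Painting = (8 + 4·12 + 22)/6 = 78/6 = 13
te_Flooring = (1 + 4·5 + 9)/6 = 30/6 = 5
te_Trim work = (7 + 4·9 + 23)/6 = 66/6 = 11
te_Final inspection = (4 + 4·9 + 20)/6 = 60/6 = 10
te_Landscaping = (5 + 4·6 + 7)/6 = 36/6 = 6

Forward pass:
ES_Electrical rough-in = 0; EF_Electrical rough-in = 9
ES_Plumbing rough-in = 0; EF_Plumbing rough-in = 9
ES_HVAC install = 0; EF_HVAC install = 6
ES_Insulation = 9; EF_Insulation = 9+14 = 23
ES_Drywall = 9; EF_Drywall = 9+15 = 24
ES_Painting = 9; EF_Painting = 9+13 = 22
ES_Flooring = max(EF_Drywall=24, EF_Painting=22) = 24; EF_Flooring = 24+5 = 29
ES_Trim work = max(EF_HVAC install=6, EF_Drywall=24) = 24; EF_Trim work = 24+11 = 35
ES_Final inspection = max(EF_HVAC install=6, EF_Drywall=24) = 24; EF_Final inspection = 24+10 = 34
ES_Landscaping = max(EF_Electrical rough-in=9, EF_Insulation=23, EF_Flooring=29, EF_Trim work=35, EF_Final inspection=34) = 35; EF_Landscaping = 35+6 = 41
Expected project duration μ = 41 weeks. Critical path: Plumbing rough-in → Drywall → Trim work → Landscaping.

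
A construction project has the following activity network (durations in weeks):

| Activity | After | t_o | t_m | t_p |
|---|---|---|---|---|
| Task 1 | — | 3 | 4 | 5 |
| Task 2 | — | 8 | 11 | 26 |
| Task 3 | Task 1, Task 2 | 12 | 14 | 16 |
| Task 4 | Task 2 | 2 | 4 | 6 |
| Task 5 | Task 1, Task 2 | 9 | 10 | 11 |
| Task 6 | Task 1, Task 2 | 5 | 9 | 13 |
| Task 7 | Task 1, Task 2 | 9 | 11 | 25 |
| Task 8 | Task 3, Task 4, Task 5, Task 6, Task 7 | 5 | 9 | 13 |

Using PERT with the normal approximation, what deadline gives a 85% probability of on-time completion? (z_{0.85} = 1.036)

39.5 weeks

te_Task 1 = (3 + 4·4 + 5)/6 = 24/6 = 4; σ²_Task 1 = ((5−3)/6)² = 0.111
te_Task 2 = (8 + 4·11 + 26)/6 = 78/6 = 13; σ²_Task 2 = ((26−8)/6)² = 9.000
te_Task 3 = (12 + 4·14 + 16)/6 = 84/6 = 14; σ²_Task 3 = ((16−12)/6)² = 0.444
te_Task 4 = (2 + 4·4 + 6)/6 = 24/6 = 4; σ²_Task 4 = ((6−2)/6)² = 0.444
te_Task 5 = (9 + 4·10 + 11)/6 = 60/6 = 10; σ²_Task 5 = ((11−9)/6)² = 0.111
te_Task 6 = (5 + 4·9 + 13)/6 = 54/6 = 9; σ²_Task 6 = ((13−5)/6)² = 1.778
te_Task 7 = (9 + 4·11 + 25)/6 = 78/6 = 13; σ²_Task 7 = ((25−9)/6)² = 7.111
te_Task 8 = (5 + 4·9 + 13)/6 = 54/6 = 9; σ²_Task 8 = ((13−5)/6)² = 1.778

Forward pass:
ES_Task 1 = 0; EF_Task 1 = 4
ES_Task 2 = 0; EF_Task 2 = 13
ES_Task 3 = max(EF_Task 1=4, EF_Task 2=13) = 13; EF_Task 3 = 13+14 = 27
ES_Task 4 = 13; EF_Task 4 = 13+4 = 17
ES_Task 5 = max(EF_Task 1=4, EF_Task 2=13) = 13; EF_Task 5 = 13+10 = 23
ES_Task 6 = max(EF_Task 1=4, EF_Task 2=13) = 13; EF_Task 6 = 13+9 = 22
ES_Task 7 = max(EF_Task 1=4, EF_Task 2=13) = 13; EF_Task 7 = 13+13 = 26
ES_Task 8 = max(EF_Task 3=27, EF_Task 4=17, EF_Task 5=23, EF_Task 6=22, EF_Task 7=26) = 27; EF_Task 8 = 27+9 = 36
Expected project duration μ = 36 weeks. Critical path: Task 2 → Task 3 → Task 8.

Variance along critical path = 9.000 + 0.444 + 1.778 = 11.222; σ = 3.350 weeks.
D = μ + z·σ = 36 + 1.036·3.350 = 39.5 weeks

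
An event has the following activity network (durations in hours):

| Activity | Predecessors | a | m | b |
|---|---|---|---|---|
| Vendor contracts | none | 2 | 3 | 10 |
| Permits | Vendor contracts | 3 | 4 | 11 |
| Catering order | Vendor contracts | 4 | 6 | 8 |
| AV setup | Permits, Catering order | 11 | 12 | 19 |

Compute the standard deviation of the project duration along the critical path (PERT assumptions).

te_Vendor contracts = (2 + 4·3 + 10)/6 = 24/6 = 4; σ²_Vendor contracts = ((10−2)/6)² = 1.778
te_Permits = (3 + 4·4 + 11)/6 = 30/6 = 5; σ²_Permits = ((11−3)/6)² = 1.778
te_Catering order = (4 + 4·6 + 8)/6 = 36/6 = 6; σ²_Catering order = ((8−4)/6)² = 0.444
te_AV setup = (11 + 4·12 + 19)/6 = 78/6 = 13; σ²_AV setup = ((19−11)/6)² = 1.778

Forward pass:
ES_Vendor contracts = 0; EF_Vendor contracts = 4
ES_Permits = 4; EF_Permits = 4+5 = 9
ES_Catering order = 4; EF_Catering order = 4+6 = 10
ES_AV setup = max(EF_Permits=9, EF_Catering order=10) = 10; EF_AV setup = 10+13 = 23
Expected project duration μ = 23 hours. Critical path: Vendor contracts → Catering order → AV setup.

Variance along critical path = 1.778 + 0.444 + 1.778 = 4.000
σ = √4.000 = 2.000 hours

2.00 hours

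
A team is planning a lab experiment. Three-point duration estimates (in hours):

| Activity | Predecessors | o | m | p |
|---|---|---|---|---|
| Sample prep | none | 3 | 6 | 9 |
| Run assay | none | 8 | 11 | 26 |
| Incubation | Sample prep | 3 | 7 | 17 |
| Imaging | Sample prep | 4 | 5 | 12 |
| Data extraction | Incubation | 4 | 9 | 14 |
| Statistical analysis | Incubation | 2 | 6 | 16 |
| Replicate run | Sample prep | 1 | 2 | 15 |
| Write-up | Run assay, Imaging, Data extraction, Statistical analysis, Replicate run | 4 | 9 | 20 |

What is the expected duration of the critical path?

33 hours

te_Sample prep = (3 + 4·6 + 9)/6 = 36/6 = 6
te_Run assay = (8 + 4·11 + 26)/6 = 78/6 = 13
te_Incubation = (3 + 4·7 + 17)/6 = 48/6 = 8
te_Imaging = (4 + 4·5 + 12)/6 = 36/6 = 6
te_Data extraction = (4 + 4·9 + 14)/6 = 54/6 = 9
te_Statistical analysis = (2 + 4·6 + 16)/6 = 42/6 = 7
te_Replicate run = (1 + 4·2 + 15)/6 = 24/6 = 4
te_Write-up = (4 + 4·9 + 20)/6 = 60/6 = 10

Forward pass:
ES_Sample prep = 0; EF_Sample prep = 6
ES_Run assay = 0; EF_Run assay = 13
ES_Incubation = 6; EF_Incubation = 6+8 = 14
ES_Imaging = 6; EF_Imaging = 6+6 = 12
ES_Data extraction = 14; EF_Data extraction = 14+9 = 23
ES_Statistical analysis = 14; EF_Statistical analysis = 14+7 = 21
ES_Replicate run = 6; EF_Replicate run = 6+4 = 10
ES_Write-up = max(EF_Run assay=13, EF_Imaging=12, EF_Data extraction=23, EF_Statistical analysis=21, EF_Replicate run=10) = 23; EF_Write-up = 23+10 = 33
Expected project duration μ = 33 hours. Critical path: Sample prep → Incubation → Data extraction → Write-up.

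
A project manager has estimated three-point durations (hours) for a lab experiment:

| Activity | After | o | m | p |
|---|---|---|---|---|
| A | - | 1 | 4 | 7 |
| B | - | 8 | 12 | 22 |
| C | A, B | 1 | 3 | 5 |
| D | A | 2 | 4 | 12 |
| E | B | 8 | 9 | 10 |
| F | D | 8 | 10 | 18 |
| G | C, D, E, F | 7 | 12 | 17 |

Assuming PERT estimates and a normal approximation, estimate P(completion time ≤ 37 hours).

te_A = (1 + 4·4 + 7)/6 = 24/6 = 4; σ²_A = ((7−1)/6)² = 1.000
te_B = (8 + 4·12 + 22)/6 = 78/6 = 13; σ²_B = ((22−8)/6)² = 5.444
te_C = (1 + 4·3 + 5)/6 = 18/6 = 3; σ²_C = ((5−1)/6)² = 0.444
te_D = (2 + 4·4 + 12)/6 = 30/6 = 5; σ²_D = ((12−2)/6)² = 2.778
te_E = (8 + 4·9 + 10)/6 = 54/6 = 9; σ²_E = ((10−8)/6)² = 0.111
te_F = (8 + 4·10 + 18)/6 = 66/6 = 11; σ²_F = ((18−8)/6)² = 2.778
te_G = (7 + 4·12 + 17)/6 = 72/6 = 12; σ²_G = ((17−7)/6)² = 2.778

Forward pass:
ES_A = 0; EF_A = 4
ES_B = 0; EF_B = 13
ES_C = max(EF_A=4, EF_B=13) = 13; EF_C = 13+3 = 16
ES_D = 4; EF_D = 4+5 = 9
ES_E = 13; EF_E = 13+9 = 22
ES_F = 9; EF_F = 9+11 = 20
ES_G = max(EF_C=16, EF_D=9, EF_E=22, EF_F=20) = 22; EF_G = 22+12 = 34
Expected project duration μ = 34 hours. Critical path: B → E → G.

Variance along critical path = 5.444 + 0.111 + 2.778 = 8.333; σ = √8.333 = 2.887 hours.
Z = (37 − 34) / 2.887 = 1.039
P(T ≤ 37) = Φ(1.039) ≈ 0.851

0.851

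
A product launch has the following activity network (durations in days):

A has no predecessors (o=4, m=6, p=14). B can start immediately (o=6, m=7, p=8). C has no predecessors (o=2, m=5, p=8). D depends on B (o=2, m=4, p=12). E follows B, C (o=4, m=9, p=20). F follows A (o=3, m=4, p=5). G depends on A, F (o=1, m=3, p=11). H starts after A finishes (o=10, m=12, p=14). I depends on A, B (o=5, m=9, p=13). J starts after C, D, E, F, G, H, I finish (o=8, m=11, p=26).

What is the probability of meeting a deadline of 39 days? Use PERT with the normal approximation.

0.977

te_A = (4 + 4·6 + 14)/6 = 42/6 = 7; σ²_A = ((14−4)/6)² = 2.778
te_B = (6 + 4·7 + 8)/6 = 42/6 = 7; σ²_B = ((8−6)/6)² = 0.111
te_C = (2 + 4·5 + 8)/6 = 30/6 = 5; σ²_C = ((8−2)/6)² = 1.000
te_D = (2 + 4·4 + 12)/6 = 30/6 = 5; σ²_D = ((12−2)/6)² = 2.778
te_E = (4 + 4·9 + 20)/6 = 60/6 = 10; σ²_E = ((20−4)/6)² = 7.111
te_F = (3 + 4·4 + 5)/6 = 24/6 = 4; σ²_F = ((5−3)/6)² = 0.111
te_G = (1 + 4·3 + 11)/6 = 24/6 = 4; σ²_G = ((11−1)/6)² = 2.778
te_H = (10 + 4·12 + 14)/6 = 72/6 = 12; σ²_H = ((14−10)/6)² = 0.444
te_I = (5 + 4·9 + 13)/6 = 54/6 = 9; σ²_I = ((13−5)/6)² = 1.778
te_J = (8 + 4·11 + 26)/6 = 78/6 = 13; σ²_J = ((26−8)/6)² = 9.000

Forward pass:
ES_A = 0; EF_A = 7
ES_B = 0; EF_B = 7
ES_C = 0; EF_C = 5
ES_D = 7; EF_D = 7+5 = 12
ES_E = max(EF_B=7, EF_C=5) = 7; EF_E = 7+10 = 17
ES_F = 7; EF_F = 7+4 = 11
ES_G = max(EF_A=7, EF_F=11) = 11; EF_G = 11+4 = 15
ES_H = 7; EF_H = 7+12 = 19
ES_I = max(EF_A=7, EF_B=7) = 7; EF_I = 7+9 = 16
ES_J = max(EF_C=5, EF_D=12, EF_E=17, EF_F=11, EF_G=15, EF_H=19, EF_I=16) = 19; EF_J = 19+13 = 32
Expected project duration μ = 32 days. Critical path: A → H → J.

Variance along critical path = 2.778 + 0.444 + 9.000 = 12.222; σ = √12.222 = 3.496 days.
Z = (39 − 32) / 3.496 = 2.002
P(T ≤ 39) = Φ(2.002) ≈ 0.977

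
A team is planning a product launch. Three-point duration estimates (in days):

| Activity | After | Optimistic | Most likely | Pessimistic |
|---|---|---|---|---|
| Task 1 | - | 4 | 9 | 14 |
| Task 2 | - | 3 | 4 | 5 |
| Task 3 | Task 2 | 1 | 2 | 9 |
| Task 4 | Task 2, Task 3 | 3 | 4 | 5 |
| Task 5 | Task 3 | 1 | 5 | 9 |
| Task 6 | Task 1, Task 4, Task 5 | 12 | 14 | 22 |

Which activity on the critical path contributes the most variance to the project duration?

te_Task 1 = (4 + 4·9 + 14)/6 = 54/6 = 9; σ²_Task 1 = ((14−4)/6)² = 2.778
te_Task 2 = (3 + 4·4 + 5)/6 = 24/6 = 4; σ²_Task 2 = ((5−3)/6)² = 0.111
te_Task 3 = (1 + 4·2 + 9)/6 = 18/6 = 3; σ²_Task 3 = ((9−1)/6)² = 1.778
te_Task 4 = (3 + 4·4 + 5)/6 = 24/6 = 4; σ²_Task 4 = ((5−3)/6)² = 0.111
te_Task 5 = (1 + 4·5 + 9)/6 = 30/6 = 5; σ²_Task 5 = ((9−1)/6)² = 1.778
te_Task 6 = (12 + 4·14 + 22)/6 = 90/6 = 15; σ²_Task 6 = ((22−12)/6)² = 2.778

Forward pass:
ES_Task 1 = 0; EF_Task 1 = 9
ES_Task 2 = 0; EF_Task 2 = 4
ES_Task 3 = 4; EF_Task 3 = 4+3 = 7
ES_Task 4 = max(EF_Task 2=4, EF_Task 3=7) = 7; EF_Task 4 = 7+4 = 11
ES_Task 5 = 7; EF_Task 5 = 7+5 = 12
ES_Task 6 = max(EF_Task 1=9, EF_Task 4=11, EF_Task 5=12) = 12; EF_Task 6 = 12+15 = 27
Expected project duration μ = 27 days. Critical path: Task 2 → Task 3 → Task 5 → Task 6.

Variances on critical path: σ²_Task 2=0.111, σ²_Task 3=1.778, σ²_Task 5=1.778, σ²_Task 6=2.778.
Largest is σ²_Task 6 = 2.778.

Task 6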